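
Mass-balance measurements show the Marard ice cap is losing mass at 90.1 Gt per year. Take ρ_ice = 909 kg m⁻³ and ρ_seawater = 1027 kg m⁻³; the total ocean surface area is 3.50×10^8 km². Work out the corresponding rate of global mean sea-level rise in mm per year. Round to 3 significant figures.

ρ_w = 1027 kg m⁻³. Annual water volume added = 90.1 Gt / ρ_w = 9.010×10^13 kg / 1027 kg m⁻³ = 8.773×10^10 m³.
Δh per year = 8.773×10^10 / 3.50×10^14 = 2.51×10^-4 m = 0.251 mm.

≈ 0.251 mm/yr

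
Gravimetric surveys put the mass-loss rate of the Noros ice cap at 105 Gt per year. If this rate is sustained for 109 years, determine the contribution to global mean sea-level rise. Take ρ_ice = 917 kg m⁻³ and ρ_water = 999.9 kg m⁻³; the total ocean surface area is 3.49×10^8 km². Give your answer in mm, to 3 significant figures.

≈ 32.8 mm

Total mass lost = 105 Gt/yr × 109 yr = 1.144×10^4 Gt = 1.144×10^16 kg.
ρ_w = 999.9 kg m⁻³, so water volume = 1.144×10^16 / 999.9 = 1.145×10^13 m³.
Δh = 1.145×10^13 / 3.49×10^14 = 0.0328 m = 32.8 mm.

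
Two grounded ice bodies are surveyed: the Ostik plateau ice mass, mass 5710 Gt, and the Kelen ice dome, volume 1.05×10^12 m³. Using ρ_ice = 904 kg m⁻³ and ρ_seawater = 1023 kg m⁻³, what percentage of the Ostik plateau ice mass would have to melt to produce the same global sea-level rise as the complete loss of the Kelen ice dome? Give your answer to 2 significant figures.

≈ 17 %

Equal sea-level rise means equal mass of meltwater, i.e. equal mass of ice lost.
Ice mass of Kelen: 9.492×10^14 kg; ice mass of Ostik: 5.710×10^15 kg.
Fraction required = 9.492×10^14 / 5.710×10^15 = 0.166 → 17 %.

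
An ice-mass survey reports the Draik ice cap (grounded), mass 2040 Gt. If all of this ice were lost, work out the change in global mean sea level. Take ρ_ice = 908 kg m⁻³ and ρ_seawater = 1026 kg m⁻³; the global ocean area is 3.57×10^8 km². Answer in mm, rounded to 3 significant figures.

Draik: 2040 Gt = 2.040×10^15 kg; dividing by ρ_w = 1026 kg m⁻³ gives 1.988×10^12 m³ of water.
Spread over 3.57×10^14 m² of ocean, Δh = 1.988×10^12 / 3.57×10^14 = 5.57×10^-3 m = 5.57 mm.

≈ 5.57 mm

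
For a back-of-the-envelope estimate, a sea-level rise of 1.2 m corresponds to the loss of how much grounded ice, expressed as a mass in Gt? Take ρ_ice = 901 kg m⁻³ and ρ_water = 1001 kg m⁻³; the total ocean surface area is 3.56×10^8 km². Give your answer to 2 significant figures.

≈ 4.3×10^5 Gt

Required water volume = Δh × A = 1.2 m × 3.56×10^14 m² = 4.272×10^14 m³.
ρ_w = 1001 kg m⁻³, so the mass of water = 4.272×10^14 m³ × 1001 kg m⁻³ = 4.276×10^17 kg = 4.3×10^5 Gt (and the same mass of ice, by conservation).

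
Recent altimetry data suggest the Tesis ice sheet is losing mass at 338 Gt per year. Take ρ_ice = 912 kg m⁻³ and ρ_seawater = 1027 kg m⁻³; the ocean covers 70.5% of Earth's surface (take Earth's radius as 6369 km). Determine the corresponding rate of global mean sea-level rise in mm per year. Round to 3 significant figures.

≈ 0.916 mm/yr

ρ_w = 1027 kg m⁻³. Annual water volume added = 338 Gt / ρ_w = 3.380×10^14 kg / 1027 kg m⁻³ = 3.291×10^11 m³.
Δh per year = 3.291×10^11 / 3.59×10^14 = 9.16×10^-4 m = 0.916 mm.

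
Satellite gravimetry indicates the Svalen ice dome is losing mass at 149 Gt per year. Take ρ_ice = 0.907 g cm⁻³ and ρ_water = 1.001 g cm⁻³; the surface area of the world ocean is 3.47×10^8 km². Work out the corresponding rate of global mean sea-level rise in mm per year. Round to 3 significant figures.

≈ 0.429 mm/yr

ρ_w = 1.001 g cm⁻³ = 1001 kg m⁻³. Annual water volume added = 149 Gt / ρ_w = 1.490×10^14 kg / 1001 kg m⁻³ = 1.489×10^11 m³.
Δh per year = 1.489×10^11 / 3.47×10^14 = 4.29×10^-4 m = 0.429 mm.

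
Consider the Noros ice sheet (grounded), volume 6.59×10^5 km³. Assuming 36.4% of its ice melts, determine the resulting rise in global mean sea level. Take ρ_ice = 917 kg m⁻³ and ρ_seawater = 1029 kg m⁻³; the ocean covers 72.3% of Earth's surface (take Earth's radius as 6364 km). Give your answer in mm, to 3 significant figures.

≈ 581 mm

Noros: 0.364 × 6.59×10^5 km³ × (917/1029) = 2.138×10^5 km³ of water.
Spread over 3.68×10^14 m² of ocean, Δh = 2.138×10^14 / 3.68×10^14 = 0.581 m = 581 mm.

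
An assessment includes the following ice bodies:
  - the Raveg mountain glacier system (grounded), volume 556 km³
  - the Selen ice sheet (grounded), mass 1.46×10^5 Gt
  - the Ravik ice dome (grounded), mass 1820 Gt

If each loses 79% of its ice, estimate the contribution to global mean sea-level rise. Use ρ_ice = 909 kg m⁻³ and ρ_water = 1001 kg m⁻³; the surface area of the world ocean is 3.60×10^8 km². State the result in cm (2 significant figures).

≈ 33 cm

Raveg: 0.79 × 556 km³ × (909/1001) = 398.9 km³ of water.
Selen: 0.79 × 1.46×10^5 Gt = 1.153×10^17 kg; dividing by ρ_w = 1001 kg m⁻³ gives 1.152×10^14 m³ of water.
Ravik: 0.79 × 1820 Gt = 1.438×10^15 kg; dividing by ρ_w = 1001 kg m⁻³ gives 1.436×10^12 m³ of water.
Total added water ≈ 1.171×10^14 m³ over 3.60×10^14 m² → Δh = 0.325 m = 33 cm.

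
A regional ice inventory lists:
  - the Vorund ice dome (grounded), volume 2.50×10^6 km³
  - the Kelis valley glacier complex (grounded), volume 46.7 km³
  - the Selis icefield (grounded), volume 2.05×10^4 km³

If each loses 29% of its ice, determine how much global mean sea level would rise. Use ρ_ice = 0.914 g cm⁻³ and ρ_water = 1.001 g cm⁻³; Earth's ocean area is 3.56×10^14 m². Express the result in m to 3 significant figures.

≈ 1.87 m

Vorund: 0.29 × 2.50×10^6 km³ × (914/1001) = 6.620×10^5 km³ of water.
Kelis: 0.29 × 46.7 km³ × (914/1001) = 12.37 km³ of water.
Selis: 0.29 × 2.05×10^4 km³ × (914/1001) = 5428 km³ of water.
Total added water ≈ 6.674×10^14 m³ over 3.56×10^14 m² → Δh = 1.87 m.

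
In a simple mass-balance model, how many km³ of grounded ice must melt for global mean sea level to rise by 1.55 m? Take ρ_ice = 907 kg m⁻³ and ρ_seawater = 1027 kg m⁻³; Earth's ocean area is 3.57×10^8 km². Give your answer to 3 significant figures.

≈ 6.27×10^5 km³

Required water volume = Δh × A = 1.55 m × 3.57×10^14 m² = 5.534×10^14 m³ = 5.534×10^5 km³.
Ice volume = water volume × ρ_w/ρ_ice = 5.534×10^5 × 1027/907 = 6.27×10^5 km³.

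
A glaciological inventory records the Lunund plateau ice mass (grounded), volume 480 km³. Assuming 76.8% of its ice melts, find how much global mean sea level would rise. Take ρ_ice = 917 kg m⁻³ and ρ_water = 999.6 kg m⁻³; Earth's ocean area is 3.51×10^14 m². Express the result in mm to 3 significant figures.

≈ 0.963 mm

Lunund: 0.768 × 480 km³ × (917/999.6) = 338.2 km³ of water.
Spread over 3.51×10^14 m² of ocean, Δh = 3.382×10^11 / 3.51×10^14 = 9.63×10^-4 m = 0.963 mm.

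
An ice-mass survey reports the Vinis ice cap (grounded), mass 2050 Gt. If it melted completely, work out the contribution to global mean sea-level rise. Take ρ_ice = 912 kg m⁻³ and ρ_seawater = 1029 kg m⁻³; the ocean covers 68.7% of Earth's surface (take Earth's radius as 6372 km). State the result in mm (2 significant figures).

Vinis: 2050 Gt = 2.050×10^15 kg; dividing by ρ_w = 1029 kg m⁻³ gives 1.992×10^12 m³ of water.
Spread over 3.51×10^14 m² of ocean, Δh = 1.992×10^12 / 3.51×10^14 = 5.68×10^-3 m = 5.7 mm.

≈ 5.7 mm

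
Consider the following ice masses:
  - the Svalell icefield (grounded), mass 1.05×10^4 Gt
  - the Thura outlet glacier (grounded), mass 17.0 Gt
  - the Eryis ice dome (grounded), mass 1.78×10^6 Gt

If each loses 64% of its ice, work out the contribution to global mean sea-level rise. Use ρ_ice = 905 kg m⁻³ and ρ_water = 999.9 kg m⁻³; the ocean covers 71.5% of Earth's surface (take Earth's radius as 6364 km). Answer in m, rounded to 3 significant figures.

Svalell: 0.64 × 1.05×10^4 Gt = 6.720×10^15 kg; dividing by ρ_w = 999.9 kg m⁻³ gives 6.721×10^12 m³ of water.
Thura: 0.64 × 17.0 Gt = 1.088×10^13 kg; dividing by ρ_w = 999.9 kg m⁻³ gives 1.088×10^10 m³ of water.
Eryis: 0.64 × 1.78×10^6 Gt = 1.139×10^18 kg; dividing by ρ_w = 999.9 kg m⁻³ gives 1.139×10^15 m³ of water.
Total added water ≈ 1.146×10^15 m³ over 3.64×10^14 m² → Δh = 3.15 m.

≈ 3.15 m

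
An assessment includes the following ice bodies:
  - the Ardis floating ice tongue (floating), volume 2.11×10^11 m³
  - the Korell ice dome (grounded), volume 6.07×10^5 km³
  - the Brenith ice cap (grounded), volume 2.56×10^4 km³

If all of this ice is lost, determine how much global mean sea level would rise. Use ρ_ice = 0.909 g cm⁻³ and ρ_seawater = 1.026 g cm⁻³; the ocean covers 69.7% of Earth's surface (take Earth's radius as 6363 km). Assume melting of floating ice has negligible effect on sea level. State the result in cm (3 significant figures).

≈ 158 cm

The Ardis floating ice tongue is floating and already displaces its own weight of water, so its melt adds essentially nothing to sea level.
Korell: 6.07×10^5 km³ × (909/1026) = 5.378×10^5 km³ of water.
Brenith: 2.56×10^4 km³ × (909/1026) = 2.268×10^4 km³ of water.
Total added water ≈ 5.605×10^14 m³ over 3.55×10^14 m² → Δh = 1.58 m = 158 cm.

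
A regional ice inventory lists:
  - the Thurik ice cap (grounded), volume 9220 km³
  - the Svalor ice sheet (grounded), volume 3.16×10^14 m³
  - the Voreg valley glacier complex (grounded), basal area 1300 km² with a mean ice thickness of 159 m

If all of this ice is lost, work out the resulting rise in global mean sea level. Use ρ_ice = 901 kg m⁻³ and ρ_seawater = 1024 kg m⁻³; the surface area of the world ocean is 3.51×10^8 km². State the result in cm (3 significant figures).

≈ 81.6 cm

Thurik: 9220 km³ × (901/1024) = 8113 km³ of water.
Svalor: 3.16×10^14 m³ × (901/1024) = 2.780×10^14 m³ of water.
Voreg: ice volume = 1300 km² × 159 m = 206.7 km³; 206.7 × (901/1024) = 181.9 km³ of water.
Total added water ≈ 2.863×10^14 m³ over 3.51×10^14 m² → Δh = 0.816 m = 81.6 cm.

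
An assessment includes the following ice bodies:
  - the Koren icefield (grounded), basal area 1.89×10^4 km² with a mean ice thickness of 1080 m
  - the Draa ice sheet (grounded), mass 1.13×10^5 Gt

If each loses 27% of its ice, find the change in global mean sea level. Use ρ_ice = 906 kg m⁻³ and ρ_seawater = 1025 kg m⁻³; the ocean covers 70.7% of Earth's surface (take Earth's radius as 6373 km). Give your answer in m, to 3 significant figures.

Koren: ice volume = 1.89×10^4 km² × 1080 m = 2.041×10^4 km³; 0.27 × 2.041×10^4 × (906/1025) = 4871 km³ of water.
Draa: 0.27 × 1.13×10^5 Gt = 3.051×10^16 kg; dividing by ρ_w = 1025 kg m⁻³ gives 2.977×10^13 m³ of water.
Total added water ≈ 3.464×10^13 m³ over 3.61×10^14 m² → Δh = 0.0960 m.

≈ 0.0960 m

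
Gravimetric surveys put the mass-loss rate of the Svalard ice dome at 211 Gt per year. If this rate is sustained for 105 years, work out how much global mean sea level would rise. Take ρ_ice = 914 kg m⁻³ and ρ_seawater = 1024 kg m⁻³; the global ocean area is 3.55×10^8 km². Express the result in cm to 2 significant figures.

≈ 6.1 cm

Total mass lost = 211 Gt/yr × 105 yr = 2.216×10^4 Gt = 2.216×10^16 kg.
ρ_w = 1024 kg m⁻³, so water volume = 2.216×10^16 / 1024 = 2.164×10^13 m³.
Δh = 2.164×10^13 / 3.55×10^14 = 0.0609 m = 6.1 cm.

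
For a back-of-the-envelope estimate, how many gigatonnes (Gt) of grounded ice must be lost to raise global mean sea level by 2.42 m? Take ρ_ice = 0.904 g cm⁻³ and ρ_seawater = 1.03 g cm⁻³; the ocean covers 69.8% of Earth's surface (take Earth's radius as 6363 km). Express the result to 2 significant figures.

Required water volume = Δh × A = 2.42 m × 3.55×10^14 m² = 8.594×10^14 m³.
ρ_w = 1.03 g cm⁻³ = 1030 kg m⁻³, so the mass of water = 8.594×10^14 m³ × 1030 kg m⁻³ = 8.852×10^17 kg = 8.9×10^5 Gt (and the same mass of ice, by conservation).

≈ 8.9×10^5 Gt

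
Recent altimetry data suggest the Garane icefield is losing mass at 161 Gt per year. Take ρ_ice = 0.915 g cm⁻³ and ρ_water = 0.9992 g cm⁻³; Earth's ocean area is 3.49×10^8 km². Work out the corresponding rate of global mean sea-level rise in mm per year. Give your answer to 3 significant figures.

ρ_w = 0.9992 g cm⁻³ = 999.2 kg m⁻³. Annual water volume added = 161 Gt / ρ_w = 1.610×10^14 kg / 999.2 kg m⁻³ = 1.611×10^11 m³.
Δh per year = 1.611×10^11 / 3.49×10^14 = 4.62×10^-4 m = 0.462 mm.

≈ 0.462 mm/yr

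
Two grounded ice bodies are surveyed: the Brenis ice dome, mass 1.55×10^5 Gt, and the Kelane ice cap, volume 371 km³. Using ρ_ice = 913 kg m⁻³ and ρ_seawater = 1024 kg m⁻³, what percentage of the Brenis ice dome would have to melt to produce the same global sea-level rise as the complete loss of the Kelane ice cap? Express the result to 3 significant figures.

≈ 0.219 %

Equal sea-level rise means equal mass of meltwater, i.e. equal mass of ice lost.
Ice mass of Kelane: 3.387×10^14 kg; ice mass of Brenis: 1.550×10^17 kg.
Fraction required = 3.387×10^14 / 1.550×10^17 = 2.19×10^-3 → 0.219 %.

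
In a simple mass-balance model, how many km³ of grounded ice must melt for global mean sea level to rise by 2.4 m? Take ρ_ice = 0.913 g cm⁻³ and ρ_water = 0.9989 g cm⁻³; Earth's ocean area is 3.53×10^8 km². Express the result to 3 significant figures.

≈ 9.27×10^5 km³

Required water volume = Δh × A = 2.4 m × 3.53×10^14 m² = 8.472×10^14 m³ = 8.472×10^5 km³.
Ice volume = water volume × ρ_w/ρ_ice = 8.472×10^5 × 998.9/913 = 9.27×10^5 km³.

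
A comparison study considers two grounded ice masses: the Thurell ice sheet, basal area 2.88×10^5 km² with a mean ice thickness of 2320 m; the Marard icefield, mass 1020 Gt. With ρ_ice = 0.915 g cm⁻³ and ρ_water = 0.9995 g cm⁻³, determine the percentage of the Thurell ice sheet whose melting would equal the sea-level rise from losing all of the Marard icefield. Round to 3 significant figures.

Equal sea-level rise means equal mass of meltwater, i.e. equal mass of ice lost.
Ice mass of Marard: 1.020×10^15 kg; ice mass of Thurell: 6.114×10^17 kg.
Fraction required = 1.020×10^15 / 6.114×10^17 = 1.67×10^-3 → 0.167 %.

≈ 0.167 %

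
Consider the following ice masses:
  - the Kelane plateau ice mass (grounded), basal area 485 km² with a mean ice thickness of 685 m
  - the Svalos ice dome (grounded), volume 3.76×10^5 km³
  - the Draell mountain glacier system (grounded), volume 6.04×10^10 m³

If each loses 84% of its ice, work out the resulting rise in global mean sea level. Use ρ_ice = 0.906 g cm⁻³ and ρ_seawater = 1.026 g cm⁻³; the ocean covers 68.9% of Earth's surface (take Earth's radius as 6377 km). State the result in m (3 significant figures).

Kelane: ice volume = 485 km² × 685 m = 332.2 km³; 0.84 × 332.2 × (906/1026) = 246.4 km³ of water.
Svalos: 0.84 × 3.76×10^5 km³ × (906/1026) = 2.789×10^5 km³ of water.
Draell: 0.84 × 6.04×10^10 m³ × (906/1026) = 4.480×10^10 m³ of water.
Total added water ≈ 2.792×10^14 m³ over 3.52×10^14 m² → Δh = 0.793 m.

≈ 0.793 m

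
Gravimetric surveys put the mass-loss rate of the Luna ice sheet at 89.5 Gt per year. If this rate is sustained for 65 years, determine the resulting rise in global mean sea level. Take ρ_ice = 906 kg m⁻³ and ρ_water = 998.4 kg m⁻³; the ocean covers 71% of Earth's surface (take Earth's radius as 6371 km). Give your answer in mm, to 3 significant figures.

≈ 16.1 mm

Total mass lost = 89.5 Gt/yr × 65 yr = 5818 Gt = 5.818×10^15 kg.
ρ_w = 998.4 kg m⁻³, so water volume = 5.818×10^15 / 998.4 = 5.827×10^12 m³.
Δh = 5.827×10^12 / 3.62×10^14 = 0.0161 m = 16.1 mm.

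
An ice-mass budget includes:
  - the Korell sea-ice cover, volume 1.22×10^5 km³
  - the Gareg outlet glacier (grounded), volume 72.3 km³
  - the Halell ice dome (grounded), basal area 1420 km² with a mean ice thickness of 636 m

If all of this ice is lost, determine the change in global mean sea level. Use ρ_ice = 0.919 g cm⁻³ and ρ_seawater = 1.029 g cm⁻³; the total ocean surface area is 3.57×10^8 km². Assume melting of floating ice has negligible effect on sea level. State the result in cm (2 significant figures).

The Korell sea-ice cover is floating and already displaces its own weight of water, so its melt adds essentially nothing to sea level.
Gareg: 72.3 km³ × (919/1029) = 64.57 km³ of water.
Halell: ice volume = 1420 km² × 636 m = 903.1 km³; 903.1 × (919/1029) = 806.6 km³ of water.
Total added water ≈ 8.711×10^11 m³ over 3.57×10^14 m² → Δh = 2.44×10^-3 m = 0.24 cm.

≈ 0.24 cm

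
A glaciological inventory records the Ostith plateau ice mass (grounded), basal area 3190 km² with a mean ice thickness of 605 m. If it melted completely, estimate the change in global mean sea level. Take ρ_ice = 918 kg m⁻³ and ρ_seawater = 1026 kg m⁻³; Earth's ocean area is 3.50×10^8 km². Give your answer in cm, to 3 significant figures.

Ostith: ice volume = 3190 km² × 605 m = 1930 km³; 1930 × (918/1026) = 1727 km³ of water.
Spread over 3.50×10^14 m² of ocean, Δh = 1.727×10^12 / 3.50×10^14 = 4.93×10^-3 m = 0.493 cm.

≈ 0.493 cm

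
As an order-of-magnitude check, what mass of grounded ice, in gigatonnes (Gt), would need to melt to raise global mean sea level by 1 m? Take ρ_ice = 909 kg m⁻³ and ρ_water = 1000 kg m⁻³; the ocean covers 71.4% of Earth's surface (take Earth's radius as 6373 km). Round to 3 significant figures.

≈ 3.64×10^5 Gt

Required water volume = Δh × A = 1 m × 3.64×10^14 m² = 3.644×10^14 m³.
ρ_w = 1000 kg m⁻³, so the mass of water = 3.644×10^14 m³ × 1000 kg m⁻³ = 3.644×10^17 kg = 3.64×10^5 Gt (and the same mass of ice, by conservation).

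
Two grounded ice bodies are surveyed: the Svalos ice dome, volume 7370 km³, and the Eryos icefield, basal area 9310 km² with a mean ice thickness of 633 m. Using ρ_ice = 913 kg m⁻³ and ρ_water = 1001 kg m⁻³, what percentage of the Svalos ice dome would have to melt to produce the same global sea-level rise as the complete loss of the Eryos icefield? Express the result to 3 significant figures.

≈ 80.0 %

Equal sea-level rise means equal mass of meltwater, i.e. equal mass of ice lost.
Ice mass of Eryos: 5.381×10^15 kg; ice mass of Svalos: 6.729×10^15 kg.
Fraction required = 5.381×10^15 / 6.729×10^15 = 0.800 → 80.0 %.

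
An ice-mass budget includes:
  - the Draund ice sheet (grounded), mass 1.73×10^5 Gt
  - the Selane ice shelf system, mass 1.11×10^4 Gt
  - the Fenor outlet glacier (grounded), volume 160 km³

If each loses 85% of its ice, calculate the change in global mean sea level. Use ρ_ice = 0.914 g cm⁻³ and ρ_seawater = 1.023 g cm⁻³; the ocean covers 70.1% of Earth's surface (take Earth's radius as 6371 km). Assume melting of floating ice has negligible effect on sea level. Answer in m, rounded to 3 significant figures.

≈ 0.402 m

Draund: 0.85 × 1.73×10^5 Gt = 1.470×10^17 kg; dividing by ρ_w = 1.023 g cm⁻³ = 1023 kg m⁻³ gives 1.437×10^14 m³ of water.
The Selane ice shelf system is floating and already displaces its own weight of water, so its melt adds essentially nothing to sea level.
Fenor: 0.85 × 160 km³ × (914/1023) = 121.5 km³ of water.
Total added water ≈ 1.439×10^14 m³ over 3.58×10^14 m² → Δh = 0.402 m.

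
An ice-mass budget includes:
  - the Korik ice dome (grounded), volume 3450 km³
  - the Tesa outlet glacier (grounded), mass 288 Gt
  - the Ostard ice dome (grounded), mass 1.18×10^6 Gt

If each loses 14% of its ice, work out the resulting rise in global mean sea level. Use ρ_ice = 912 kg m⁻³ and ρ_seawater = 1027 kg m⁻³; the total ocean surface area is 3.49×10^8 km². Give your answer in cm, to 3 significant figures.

Korik: 0.14 × 3450 km³ × (912/1027) = 428.9 km³ of water.
Tesa: 0.14 × 288 Gt = 4.032×10^13 kg; dividing by ρ_w = 1027 kg m⁻³ gives 3.926×10^10 m³ of water.
Ostard: 0.14 × 1.18×10^6 Gt = 1.652×10^17 kg; dividing by ρ_w = 1027 kg m⁻³ gives 1.609×10^14 m³ of water.
Total added water ≈ 1.613×10^14 m³ over 3.49×10^14 m² → Δh = 0.462 m = 46.2 cm.

≈ 46.2 cm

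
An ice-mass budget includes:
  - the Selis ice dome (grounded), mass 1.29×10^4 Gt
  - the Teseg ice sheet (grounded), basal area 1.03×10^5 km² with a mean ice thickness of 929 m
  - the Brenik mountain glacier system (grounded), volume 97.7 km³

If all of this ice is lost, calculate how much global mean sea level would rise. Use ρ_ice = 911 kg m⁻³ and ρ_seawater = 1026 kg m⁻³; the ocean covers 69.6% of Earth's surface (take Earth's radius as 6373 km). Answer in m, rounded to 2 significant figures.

≈ 0.27 m

Selis: 1.29×10^4 Gt = 1.290×10^16 kg; dividing by ρ_w = 1026 kg m⁻³ gives 1.257×10^13 m³ of water.
Teseg: ice volume = 1.03×10^5 km² × 929 m = 9.569×10^4 km³; 9.569×10^4 × (911/1026) = 8.496×10^4 km³ of water.
Brenik: 97.7 km³ × (911/1026) = 86.75 km³ of water.
Total added water ≈ 9.762×10^13 m³ over 3.55×10^14 m² → Δh = 0.275 m.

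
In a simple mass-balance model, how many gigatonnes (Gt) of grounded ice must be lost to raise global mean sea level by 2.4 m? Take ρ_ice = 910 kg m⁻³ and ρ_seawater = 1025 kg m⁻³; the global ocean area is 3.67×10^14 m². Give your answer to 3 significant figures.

Required water volume = Δh × A = 2.4 m × 3.67×10^14 m² = 8.808×10^14 m³.
ρ_w = 1025 kg m⁻³, so the mass of water = 8.808×10^14 m³ × 1025 kg m⁻³ = 9.028×10^17 kg = 9.03×10^5 Gt (and the same mass of ice, by conservation).

≈ 9.03×10^5 Gt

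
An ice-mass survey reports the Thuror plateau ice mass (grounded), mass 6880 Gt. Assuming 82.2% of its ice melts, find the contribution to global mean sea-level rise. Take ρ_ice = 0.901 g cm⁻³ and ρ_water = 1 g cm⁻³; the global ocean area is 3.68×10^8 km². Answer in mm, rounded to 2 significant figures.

Thuror: 0.822 × 6880 Gt = 5.655×10^15 kg; dividing by ρ_w = 1 g cm⁻³ = 1000 kg m⁻³ gives 5.655×10^12 m³ of water.
Spread over 3.68×10^14 m² of ocean, Δh = 5.655×10^12 / 3.68×10^14 = 0.0154 m = 15 mm.

≈ 15 mm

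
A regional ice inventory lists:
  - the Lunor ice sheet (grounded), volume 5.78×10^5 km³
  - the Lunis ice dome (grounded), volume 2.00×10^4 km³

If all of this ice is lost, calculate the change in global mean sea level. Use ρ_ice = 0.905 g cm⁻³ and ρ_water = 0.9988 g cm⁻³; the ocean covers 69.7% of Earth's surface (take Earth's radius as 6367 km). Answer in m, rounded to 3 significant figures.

≈ 1.53 m

Lunor: 5.78×10^5 km³ × (905/998.8) = 5.237×10^5 km³ of water.
Lunis: 2.00×10^4 km³ × (905/998.8) = 1.812×10^4 km³ of water.
Total added water ≈ 5.418×10^14 m³ over 3.55×10^14 m² → Δh = 1.53 m.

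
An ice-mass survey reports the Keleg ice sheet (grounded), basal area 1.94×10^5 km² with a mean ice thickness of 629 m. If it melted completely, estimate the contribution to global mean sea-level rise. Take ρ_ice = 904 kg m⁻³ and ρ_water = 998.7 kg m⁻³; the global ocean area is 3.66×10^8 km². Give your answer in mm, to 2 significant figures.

≈ 300 mm

Keleg: ice volume = 1.94×10^5 km² × 629 m = 1.220×10^5 km³; 1.220×10^5 × (904/998.7) = 1.105×10^5 km³ of water.
Spread over 3.66×10^14 m² of ocean, Δh = 1.105×10^14 / 3.66×10^14 = 0.302 m = 300 mm.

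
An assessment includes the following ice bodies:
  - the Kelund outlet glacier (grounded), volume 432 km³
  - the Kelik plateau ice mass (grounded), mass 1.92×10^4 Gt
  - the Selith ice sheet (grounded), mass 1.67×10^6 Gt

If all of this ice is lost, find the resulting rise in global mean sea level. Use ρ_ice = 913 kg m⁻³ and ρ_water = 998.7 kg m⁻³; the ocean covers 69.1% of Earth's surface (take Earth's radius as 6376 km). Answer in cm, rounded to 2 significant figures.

≈ 480 cm

Kelund: 432 km³ × (913/998.7) = 394.9 km³ of water.
Kelik: 1.92×10^4 Gt = 1.920×10^16 kg; dividing by ρ_w = 998.7 kg m⁻³ gives 1.922×10^13 m³ of water.
Selith: 1.67×10^6 Gt = 1.670×10^18 kg; dividing by ρ_w = 998.7 kg m⁻³ gives 1.672×10^15 m³ of water.
Total added water ≈ 1.692×10^15 m³ over 3.53×10^14 m² → Δh = 4.79 m = 480 cm.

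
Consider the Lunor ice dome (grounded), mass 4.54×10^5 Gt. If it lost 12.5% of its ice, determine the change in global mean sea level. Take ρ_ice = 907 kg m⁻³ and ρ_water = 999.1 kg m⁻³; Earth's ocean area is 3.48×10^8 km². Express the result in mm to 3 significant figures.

≈ 163 mm

Lunor: 0.125 × 4.54×10^5 Gt = 5.675×10^16 kg; dividing by ρ_w = 999.1 kg m⁻³ gives 5.680×10^13 m³ of water.
Spread over 3.48×10^14 m² of ocean, Δh = 5.680×10^13 / 3.48×10^14 = 0.163 m = 163 mm.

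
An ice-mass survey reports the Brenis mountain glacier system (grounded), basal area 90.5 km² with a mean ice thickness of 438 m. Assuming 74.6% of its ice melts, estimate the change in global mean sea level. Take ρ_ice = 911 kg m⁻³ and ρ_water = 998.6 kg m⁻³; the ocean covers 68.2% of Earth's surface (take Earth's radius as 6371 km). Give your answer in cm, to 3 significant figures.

≈ 7.75×10^-3 cm

Brenis: ice volume = 90.5 km² × 438 m = 39.64 km³; 0.746 × 39.64 × (911/998.6) = 26.98 km³ of water.
Spread over 3.48×10^14 m² of ocean, Δh = 2.698×10^10 / 3.48×10^14 = 7.75×10^-5 m = 7.75×10^-3 cm.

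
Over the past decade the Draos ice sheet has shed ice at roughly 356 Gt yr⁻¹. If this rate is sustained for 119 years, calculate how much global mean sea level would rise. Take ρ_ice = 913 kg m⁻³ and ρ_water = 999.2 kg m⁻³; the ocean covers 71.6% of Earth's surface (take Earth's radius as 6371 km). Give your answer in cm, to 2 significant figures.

≈ 12 cm

Total mass lost = 356 Gt/yr × 119 yr = 4.236×10^4 Gt = 4.236×10^16 kg.
ρ_w = 999.2 kg m⁻³, so water volume = 4.236×10^16 / 999.2 = 4.240×10^13 m³.
Δh = 4.240×10^13 / 3.65×10^14 = 0.116 m = 12 cm.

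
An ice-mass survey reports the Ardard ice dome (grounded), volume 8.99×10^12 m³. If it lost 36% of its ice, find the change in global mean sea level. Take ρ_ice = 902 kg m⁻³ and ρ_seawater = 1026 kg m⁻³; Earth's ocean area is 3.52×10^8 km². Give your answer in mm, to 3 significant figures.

Ardard: 0.36 × 8.99×10^12 m³ × (902/1026) = 2.845×10^12 m³ of water.
Spread over 3.52×10^14 m² of ocean, Δh = 2.845×10^12 / 3.52×10^14 = 8.08×10^-3 m = 8.08 mm.

≈ 8.08 mm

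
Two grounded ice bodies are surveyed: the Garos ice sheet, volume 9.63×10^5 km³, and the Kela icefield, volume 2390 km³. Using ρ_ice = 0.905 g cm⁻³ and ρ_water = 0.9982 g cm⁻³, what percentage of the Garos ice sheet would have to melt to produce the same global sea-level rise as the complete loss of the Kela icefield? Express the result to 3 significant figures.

≈ 0.248 %

Equal sea-level rise means equal mass of meltwater, i.e. equal mass of ice lost.
Ice mass of Kela: 2.163×10^15 kg; ice mass of Garos: 8.715×10^17 kg.
Fraction required = 2.163×10^15 / 8.715×10^17 = 2.48×10^-3 → 0.248 %.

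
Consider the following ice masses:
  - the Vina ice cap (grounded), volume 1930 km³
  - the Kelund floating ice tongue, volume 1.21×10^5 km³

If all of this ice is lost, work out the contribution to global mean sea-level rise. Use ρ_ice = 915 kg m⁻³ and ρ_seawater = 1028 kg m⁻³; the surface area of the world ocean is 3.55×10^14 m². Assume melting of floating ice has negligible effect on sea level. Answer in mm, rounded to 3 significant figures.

Vina: 1930 km³ × (915/1028) = 1718 km³ of water.
The Kelund floating ice tongue is floating and already displaces its own weight of water, so its melt adds essentially nothing to sea level.
Total added water ≈ 1.718×10^12 m³ over 3.55×10^14 m² → Δh = 4.84×10^-3 m = 4.84 mm.

≈ 4.84 mm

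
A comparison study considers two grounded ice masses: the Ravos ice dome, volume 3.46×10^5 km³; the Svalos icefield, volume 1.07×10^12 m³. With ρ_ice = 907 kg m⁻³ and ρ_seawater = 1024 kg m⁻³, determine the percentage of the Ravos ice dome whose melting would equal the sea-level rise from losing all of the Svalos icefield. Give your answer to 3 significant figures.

≈ 0.309 %

Equal sea-level rise means equal mass of meltwater, i.e. equal mass of ice lost.
Ice mass of Svalos: 9.705×10^14 kg; ice mass of Ravos: 3.138×10^17 kg.
Fraction required = 9.705×10^14 / 3.138×10^17 = 3.09×10^-3 → 0.309 %.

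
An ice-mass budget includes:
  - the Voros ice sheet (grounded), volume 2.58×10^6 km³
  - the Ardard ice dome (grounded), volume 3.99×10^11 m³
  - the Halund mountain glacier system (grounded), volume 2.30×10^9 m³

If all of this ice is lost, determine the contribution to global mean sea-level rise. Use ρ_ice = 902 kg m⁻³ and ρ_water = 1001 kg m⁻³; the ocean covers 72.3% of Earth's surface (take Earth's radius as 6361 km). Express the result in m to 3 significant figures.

Voros: 2.58×10^6 km³ × (902/1001) = 2.325×10^6 km³ of water.
Ardard: 3.99×10^11 m³ × (902/1001) = 3.595×10^11 m³ of water.
Halund: 2.30×10^9 m³ × (902/1001) = 2.073×10^9 m³ of water.
Total added water ≈ 2.325×10^15 m³ over 3.68×10^14 m² → Δh = 6.33 m.

≈ 6.33 m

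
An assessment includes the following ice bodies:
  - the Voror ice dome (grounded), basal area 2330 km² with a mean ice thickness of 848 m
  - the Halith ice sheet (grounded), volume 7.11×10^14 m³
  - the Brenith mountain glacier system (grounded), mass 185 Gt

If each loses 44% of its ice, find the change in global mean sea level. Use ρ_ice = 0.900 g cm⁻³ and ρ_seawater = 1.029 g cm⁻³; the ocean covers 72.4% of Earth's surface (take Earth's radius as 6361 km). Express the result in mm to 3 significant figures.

≈ 746 mm

Voror: ice volume = 2330 km² × 848 m = 1976 km³; 0.44 × 1976 × (900/1029) = 760.4 km³ of water.
Halith: 0.44 × 7.11×10^14 m³ × (900/1029) = 2.736×10^14 m³ of water.
Brenith: 0.44 × 185 Gt = 8.140×10^13 kg; dividing by ρ_w = 1.029 g cm⁻³ = 1029 kg m⁻³ gives 7.911×10^10 m³ of water.
Total added water ≈ 2.745×10^14 m³ over 3.68×10^14 m² → Δh = 0.746 m = 746 mm.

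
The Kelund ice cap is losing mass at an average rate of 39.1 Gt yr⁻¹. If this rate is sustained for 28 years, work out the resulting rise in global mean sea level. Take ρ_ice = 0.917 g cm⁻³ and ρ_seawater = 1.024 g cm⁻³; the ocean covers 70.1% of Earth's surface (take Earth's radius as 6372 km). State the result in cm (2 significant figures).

≈ 0.30 cm

Total mass lost = 39.1 Gt/yr × 28 yr = 1095 Gt = 1.095×10^15 kg.
ρ_w = 1.024 g cm⁻³ = 1024 kg m⁻³, so water volume = 1.095×10^15 / 1024 = 1.069×10^12 m³.
Δh = 1.069×10^12 / 3.58×10^14 = 2.99×10^-3 m = 0.30 cm.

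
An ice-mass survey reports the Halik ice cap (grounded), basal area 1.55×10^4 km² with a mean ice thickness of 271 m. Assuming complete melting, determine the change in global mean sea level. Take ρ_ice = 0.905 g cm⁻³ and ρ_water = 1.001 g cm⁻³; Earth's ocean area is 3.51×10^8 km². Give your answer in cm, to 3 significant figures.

Halik: ice volume = 1.55×10^4 km² × 271 m = 4200 km³; 4200 × (905/1001) = 3798 km³ of water.
Spread over 3.51×10^14 m² of ocean, Δh = 3.798×10^12 / 3.51×10^14 = 0.0108 m = 1.08 cm.

≈ 1.08 cm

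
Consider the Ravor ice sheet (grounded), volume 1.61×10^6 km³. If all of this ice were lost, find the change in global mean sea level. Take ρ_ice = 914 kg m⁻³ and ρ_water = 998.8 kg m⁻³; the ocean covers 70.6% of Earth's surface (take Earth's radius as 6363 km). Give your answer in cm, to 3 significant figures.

≈ 410 cm

Ravor: 1.61×10^6 km³ × (914/998.8) = 1.473×10^6 km³ of water.
Spread over 3.59×10^14 m² of ocean, Δh = 1.473×10^15 / 3.59×10^14 = 4.10 m = 410 cm.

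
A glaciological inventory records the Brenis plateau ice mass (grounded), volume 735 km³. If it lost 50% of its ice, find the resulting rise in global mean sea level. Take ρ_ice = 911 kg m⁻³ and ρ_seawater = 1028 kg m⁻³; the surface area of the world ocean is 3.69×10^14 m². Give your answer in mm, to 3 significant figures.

≈ 0.883 mm

Brenis: 0.5 × 735 km³ × (911/1028) = 325.7 km³ of water.
Spread over 3.69×10^14 m² of ocean, Δh = 3.257×10^11 / 3.69×10^14 = 8.83×10^-4 m = 0.883 mm.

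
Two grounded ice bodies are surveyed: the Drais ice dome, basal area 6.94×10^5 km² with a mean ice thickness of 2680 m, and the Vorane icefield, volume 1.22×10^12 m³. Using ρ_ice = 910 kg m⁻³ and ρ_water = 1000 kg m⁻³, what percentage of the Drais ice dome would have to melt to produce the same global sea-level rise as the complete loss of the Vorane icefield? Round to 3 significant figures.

Equal sea-level rise means equal mass of meltwater, i.e. equal mass of ice lost.
Ice mass of Vorane: 1.110×10^15 kg; ice mass of Drais: 1.693×10^18 kg.
Fraction required = 1.110×10^15 / 1.693×10^18 = 6.56×10^-4 → 0.0656 %.

≈ 0.0656 %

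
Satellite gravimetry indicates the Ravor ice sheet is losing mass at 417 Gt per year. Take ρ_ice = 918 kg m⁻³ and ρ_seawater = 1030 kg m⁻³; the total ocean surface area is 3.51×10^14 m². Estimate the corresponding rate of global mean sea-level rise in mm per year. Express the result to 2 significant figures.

≈ 1.2 mm/yr

ρ_w = 1030 kg m⁻³. Annual water volume added = 417 Gt / ρ_w = 4.170×10^14 kg / 1030 kg m⁻³ = 4.049×10^11 m³.
Δh per year = 4.049×10^11 / 3.51×10^14 = 1.15×10^-3 m = 1.2 mm.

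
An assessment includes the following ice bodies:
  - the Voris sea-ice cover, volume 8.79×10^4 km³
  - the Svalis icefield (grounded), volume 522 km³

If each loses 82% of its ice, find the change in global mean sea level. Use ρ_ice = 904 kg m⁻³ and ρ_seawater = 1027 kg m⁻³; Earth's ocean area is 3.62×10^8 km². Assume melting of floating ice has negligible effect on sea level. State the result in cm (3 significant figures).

The Voris sea-ice cover is floating and already displaces its own weight of water, so its melt adds essentially nothing to sea level.
Svalis: 0.82 × 522 km³ × (904/1027) = 376.8 km³ of water.
Total added water ≈ 3.768×10^11 m³ over 3.62×10^14 m² → Δh = 1.04×10^-3 m = 0.104 cm.

≈ 0.104 cm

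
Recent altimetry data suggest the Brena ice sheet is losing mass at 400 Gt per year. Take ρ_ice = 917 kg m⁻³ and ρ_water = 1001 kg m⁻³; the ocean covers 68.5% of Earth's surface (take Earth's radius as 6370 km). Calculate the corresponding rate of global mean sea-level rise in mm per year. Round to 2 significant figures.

≈ 1.1 mm/yr

ρ_w = 1001 kg m⁻³. Annual water volume added = 400 Gt / ρ_w = 4.000×10^14 kg / 1001 kg m⁻³ = 3.996×10^11 m³.
Δh per year = 3.996×10^11 / 3.49×10^14 = 1.14×10^-3 m = 1.1 mm.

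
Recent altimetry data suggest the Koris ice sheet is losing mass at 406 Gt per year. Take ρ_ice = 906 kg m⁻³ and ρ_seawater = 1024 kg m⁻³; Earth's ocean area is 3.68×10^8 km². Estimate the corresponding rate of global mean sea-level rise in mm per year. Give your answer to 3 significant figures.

ρ_w = 1024 kg m⁻³. Annual water volume added = 406 Gt / ρ_w = 4.060×10^14 kg / 1024 kg m⁻³ = 3.965×10^11 m³.
Δh per year = 3.965×10^11 / 3.68×10^14 = 1.08×10^-3 m = 1.08 mm.

≈ 1.08 mm/yr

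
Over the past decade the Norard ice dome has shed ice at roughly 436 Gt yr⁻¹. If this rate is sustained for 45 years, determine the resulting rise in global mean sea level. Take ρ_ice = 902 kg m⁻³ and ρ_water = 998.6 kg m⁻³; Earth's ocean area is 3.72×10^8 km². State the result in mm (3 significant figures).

Total mass lost = 436 Gt/yr × 45 yr = 1.962×10^4 Gt = 1.962×10^16 kg.
ρ_w = 998.6 kg m⁻³, so water volume = 1.962×10^16 / 998.6 = 1.965×10^13 m³.
Δh = 1.965×10^13 / 3.72×10^14 = 0.0528 m = 52.8 mm.

≈ 52.8 mm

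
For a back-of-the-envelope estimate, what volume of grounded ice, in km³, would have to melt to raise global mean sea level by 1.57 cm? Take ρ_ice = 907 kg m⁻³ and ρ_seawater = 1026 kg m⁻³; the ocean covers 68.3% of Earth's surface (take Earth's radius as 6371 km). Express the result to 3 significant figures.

≈ 6190 km³

Required water volume = Δh × A = 0.0157 m × 3.48×10^14 m² = 5.469×10^12 m³ = 5469 km³.
Ice volume = water volume × ρ_w/ρ_ice = 5469 × 1026/907 = 6190 km³.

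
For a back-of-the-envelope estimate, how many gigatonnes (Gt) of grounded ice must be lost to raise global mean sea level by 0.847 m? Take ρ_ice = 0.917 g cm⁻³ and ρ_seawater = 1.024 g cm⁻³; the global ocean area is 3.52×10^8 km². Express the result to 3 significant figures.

Required water volume = Δh × A = 0.847 m × 3.52×10^14 m² = 2.981×10^14 m³.
ρ_w = 1.024 g cm⁻³ = 1024 kg m⁻³, so the mass of water = 2.981×10^14 m³ × 1024 kg m⁻³ = 3.053×10^17 kg = 3.05×10^5 Gt (and the same mass of ice, by conservation).

≈ 3.05×10^5 Gt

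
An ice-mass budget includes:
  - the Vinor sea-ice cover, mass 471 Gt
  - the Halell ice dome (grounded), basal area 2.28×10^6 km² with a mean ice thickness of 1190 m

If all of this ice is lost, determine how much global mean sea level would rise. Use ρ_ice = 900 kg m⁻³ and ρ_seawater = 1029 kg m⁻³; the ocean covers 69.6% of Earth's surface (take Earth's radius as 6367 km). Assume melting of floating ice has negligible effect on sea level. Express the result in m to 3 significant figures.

≈ 6.69 m

The Vinor sea-ice cover is floating and already displaces its own weight of water, so its melt adds essentially nothing to sea level.
Halell: ice volume = 2.28×10^6 km² × 1190 m = 2.713×10^6 km³; 2.713×10^6 × (900/1029) = 2.373×10^6 km³ of water.
Total added water ≈ 2.373×10^15 m³ over 3.55×10^14 m² → Δh = 6.69 m.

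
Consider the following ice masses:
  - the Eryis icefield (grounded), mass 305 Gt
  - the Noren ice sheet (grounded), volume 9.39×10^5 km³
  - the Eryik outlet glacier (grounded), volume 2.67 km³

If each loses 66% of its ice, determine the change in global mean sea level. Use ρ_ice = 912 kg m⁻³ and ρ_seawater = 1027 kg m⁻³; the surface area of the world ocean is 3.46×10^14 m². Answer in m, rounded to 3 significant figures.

Eryis: 0.66 × 305 Gt = 2.013×10^14 kg; dividing by ρ_w = 1027 kg m⁻³ gives 1.960×10^11 m³ of water.
Noren: 0.66 × 9.39×10^5 km³ × (912/1027) = 5.503×10^5 km³ of water.
Eryik: 0.66 × 2.67 km³ × (912/1027) = 1.565 km³ of water.
Total added water ≈ 5.505×10^14 m³ over 3.46×10^14 m² → Δh = 1.59 m.

≈ 1.59 m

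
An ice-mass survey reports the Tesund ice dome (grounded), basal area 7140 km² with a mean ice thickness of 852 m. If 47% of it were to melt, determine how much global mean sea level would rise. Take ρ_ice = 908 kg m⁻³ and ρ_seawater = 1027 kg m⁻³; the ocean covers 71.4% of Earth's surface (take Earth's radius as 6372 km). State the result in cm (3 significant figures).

≈ 0.694 cm

Tesund: ice volume = 7140 km² × 852 m = 6083 km³; 0.47 × 6083 × (908/1027) = 2528 km³ of water.
Spread over 3.64×10^14 m² of ocean, Δh = 2.528×10^12 / 3.64×10^14 = 6.94×10^-3 m = 0.694 cm.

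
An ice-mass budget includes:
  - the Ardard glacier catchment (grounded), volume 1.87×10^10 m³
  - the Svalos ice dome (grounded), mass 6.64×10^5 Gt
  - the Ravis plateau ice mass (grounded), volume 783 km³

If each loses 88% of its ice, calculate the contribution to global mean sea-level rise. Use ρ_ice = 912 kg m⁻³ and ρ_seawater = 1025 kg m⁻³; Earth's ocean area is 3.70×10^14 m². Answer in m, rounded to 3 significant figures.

≈ 1.54 m

Ardard: 0.88 × 1.87×10^10 m³ × (912/1025) = 1.464×10^10 m³ of water.
Svalos: 0.88 × 6.64×10^5 Gt = 5.843×10^17 kg; dividing by ρ_w = 1025 kg m⁻³ gives 5.701×10^14 m³ of water.
Ravis: 0.88 × 783 km³ × (912/1025) = 613.1 km³ of water.
Total added water ≈ 5.707×10^14 m³ over 3.70×10^14 m² → Δh = 1.54 m.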